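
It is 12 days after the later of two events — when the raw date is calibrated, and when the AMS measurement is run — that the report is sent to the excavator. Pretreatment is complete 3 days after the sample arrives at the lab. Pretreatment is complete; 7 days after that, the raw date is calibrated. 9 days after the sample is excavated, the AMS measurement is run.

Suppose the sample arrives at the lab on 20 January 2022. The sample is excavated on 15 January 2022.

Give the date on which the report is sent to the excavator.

11 February 2022

The sample arrives at the lab: Jan 20, 2022.
Pretreatment is complete: Jan 20, 2022 + 3 days = Jan 23, 2022.
The raw date is calibrated: Jan 23, 2022 + 7 days = Jan 30, 2022.
The sample is excavated: Jan 15, 2022.
The AMS measurement is run: Jan 15, 2022 + 9 days = Jan 24, 2022.
Both prerequisites met — the raw date is calibrated (Jan 30, 2022), the AMS measurement is run (Jan 24, 2022); the later is Jan 30, 2022.
The report is sent to the excavator: Jan 30, 2022 + 12 days = Feb 11, 2022.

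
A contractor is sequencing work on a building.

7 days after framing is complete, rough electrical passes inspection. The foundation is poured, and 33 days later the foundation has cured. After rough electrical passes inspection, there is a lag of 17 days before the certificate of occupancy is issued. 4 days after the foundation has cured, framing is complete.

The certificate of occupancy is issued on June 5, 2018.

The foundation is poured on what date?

The certificate of occupancy is issued: Jun 5, 2018.
Rough electrical passes inspection: Jun 5, 2018 − 17 days = May 19, 2018.
Framing is complete: May 19, 2018 − 7 days = May 12, 2018.
The foundation has cured: May 12, 2018 − 4 days = May 8, 2018.
The foundation is poured: May 8, 2018 − 33 days = Apr 5, 2018.

April 5, 2018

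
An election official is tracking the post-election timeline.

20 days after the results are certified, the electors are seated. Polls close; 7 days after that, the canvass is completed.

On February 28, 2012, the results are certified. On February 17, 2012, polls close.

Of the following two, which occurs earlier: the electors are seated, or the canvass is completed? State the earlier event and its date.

The results are certified: Feb 28, 2012.
The electors are seated: Feb 28, 2012 + 20 days = Mar 19, 2012.
Polls close: Feb 17, 2012.
The canvass is completed: Feb 17, 2012 + 7 days = Feb 24, 2012.
Comparing: the electors are seated on Mar 19, 2012 vs the canvass is completed on Feb 24, 2012. Earlier: the canvass is completed.

The canvass is completed — February 24, 2012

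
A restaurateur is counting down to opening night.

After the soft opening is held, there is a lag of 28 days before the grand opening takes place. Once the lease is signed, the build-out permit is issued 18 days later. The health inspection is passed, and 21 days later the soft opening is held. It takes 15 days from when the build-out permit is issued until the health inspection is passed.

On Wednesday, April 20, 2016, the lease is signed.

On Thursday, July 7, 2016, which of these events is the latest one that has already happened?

The soft opening is held

The lease is signed: Apr 20, 2016.
The build-out permit is issued: Apr 20, 2016 + 18 days = May 8, 2016.
The health inspection is passed: May 8, 2016 + 15 days = May 23, 2016.
The soft opening is held: May 23, 2016 + 21 days = Jun 13, 2016.
The grand opening takes place: Jun 13, 2016 + 28 days = Jul 11, 2016.
Jul 7, 2016 falls between when the soft opening is held (Jun 13, 2016) and when the grand opening takes place (Jul 11, 2016).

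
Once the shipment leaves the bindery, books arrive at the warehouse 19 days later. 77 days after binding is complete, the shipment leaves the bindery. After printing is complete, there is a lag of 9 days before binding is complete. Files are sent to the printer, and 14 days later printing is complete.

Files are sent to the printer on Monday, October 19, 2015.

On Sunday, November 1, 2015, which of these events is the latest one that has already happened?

Files are sent to the printer

Files are sent to the printer: Oct 19, 2015.
Printing is complete: Oct 19, 2015 + 14 days = Nov 2, 2015.
Binding is complete: Nov 2, 2015 + 9 days = Nov 11, 2015.
The shipment leaves the bindery: Nov 11, 2015 + 77 days = Jan 27, 2016.
Books arrive at the warehouse: Jan 27, 2016 + 19 days = Feb 15, 2016.
Nov 1, 2015 falls between when files are sent to the printer (Oct 19, 2015) and when printing is complete (Nov 2, 2015).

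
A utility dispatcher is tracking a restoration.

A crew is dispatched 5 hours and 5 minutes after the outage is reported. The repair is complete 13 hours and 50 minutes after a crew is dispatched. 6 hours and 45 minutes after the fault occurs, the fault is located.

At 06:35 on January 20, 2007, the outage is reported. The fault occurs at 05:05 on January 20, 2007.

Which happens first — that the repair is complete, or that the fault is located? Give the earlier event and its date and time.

The outage is reported: 06:35 Jan 20, 2007.
A crew is dispatched: 06:35 Jan 20, 2007 + 5h05m = 11:40 Jan 20, 2007.
The repair is complete: 11:40 Jan 20, 2007 + 13h50m = 01:30 Jan 21, 2007.
The fault occurs: 05:05 Jan 20, 2007.
The fault is located: 05:05 Jan 20, 2007 + 6h45m = 11:50 Jan 20, 2007.
Comparing: the repair is complete at 01:30 Jan 21, 2007 vs the fault is located at 11:50 Jan 20, 2007. Earlier: the fault is located.

The fault is located — 11:50 on January 20, 2007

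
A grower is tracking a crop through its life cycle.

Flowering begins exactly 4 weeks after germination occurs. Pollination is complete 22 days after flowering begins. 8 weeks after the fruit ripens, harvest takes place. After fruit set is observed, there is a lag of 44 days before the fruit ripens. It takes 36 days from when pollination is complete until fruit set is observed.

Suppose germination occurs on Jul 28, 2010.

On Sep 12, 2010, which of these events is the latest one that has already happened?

Germination occurs: Jul 28, 2010.
Flowering begins: Jul 28, 2010 + 4 weeks = Aug 25, 2010.
Pollination is complete: Aug 25, 2010 + 22 days = Sep 16, 2010.
Fruit set is observed: Sep 16, 2010 + 36 days = Oct 22, 2010.
The fruit ripens: Oct 22, 2010 + 44 days = Dec 5, 2010.
Harvest takes place: Dec 5, 2010 + 8 weeks = Jan 30, 2011.
Sep 12, 2010 falls between when flowering begins (Aug 25, 2010) and when pollination is complete (Sep 16, 2010).

Flowering begins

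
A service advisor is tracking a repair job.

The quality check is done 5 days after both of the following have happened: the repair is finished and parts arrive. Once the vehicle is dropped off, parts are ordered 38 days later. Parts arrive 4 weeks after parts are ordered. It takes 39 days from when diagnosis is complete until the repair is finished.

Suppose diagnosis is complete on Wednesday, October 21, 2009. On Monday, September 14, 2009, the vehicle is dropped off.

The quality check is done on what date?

Friday, December 4, 2009

Diagnosis is complete: Oct 21, 2009.
The repair is finished: Oct 21, 2009 + 39 days = Nov 29, 2009.
The vehicle is dropped off: Sep 14, 2009.
Parts are ordered: Sep 14, 2009 + 38 days = Oct 22, 2009.
Parts arrive: Oct 22, 2009 + 4 weeks = Nov 19, 2009.
Both prerequisites met — the repair is finished (Nov 29, 2009), parts arrive (Nov 19, 2009); the later is Nov 29, 2009.
The quality check is done: Nov 29, 2009 + 5 days = Dec 4, 2009.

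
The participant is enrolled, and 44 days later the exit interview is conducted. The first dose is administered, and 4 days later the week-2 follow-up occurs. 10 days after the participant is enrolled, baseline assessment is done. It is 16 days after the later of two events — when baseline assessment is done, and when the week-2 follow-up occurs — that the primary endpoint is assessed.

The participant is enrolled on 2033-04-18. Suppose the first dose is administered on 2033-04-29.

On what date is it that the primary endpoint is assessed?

The participant is enrolled: Apr 18, 2033.
Baseline assessment is done: Apr 18, 2033 + 10 days = Apr 28, 2033.
The first dose is administered: Apr 29, 2033.
The week-2 follow-up occurs: Apr 29, 2033 + 4 days = May 3, 2033.
Both prerequisites met — baseline assessment is done (Apr 28, 2033), the week-2 follow-up occurs (May 3, 2033); the later is May 3, 2033.
The primary endpoint is assessed: May 3, 2033 + 16 days = May 19, 2033.

2033-05-19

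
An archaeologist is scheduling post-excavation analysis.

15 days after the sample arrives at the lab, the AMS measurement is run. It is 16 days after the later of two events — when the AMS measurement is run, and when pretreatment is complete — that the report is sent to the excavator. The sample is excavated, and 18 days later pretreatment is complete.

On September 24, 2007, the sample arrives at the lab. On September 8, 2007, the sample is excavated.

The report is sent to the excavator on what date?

October 25, 2007

The sample arrives at the lab: Sep 24, 2007.
The AMS measurement is run: Sep 24, 2007 + 15 days = Oct 9, 2007.
The sample is excavated: Sep 8, 2007.
Pretreatment is complete: Sep 8, 2007 + 18 days = Sep 26, 2007.
Both prerequisites met — the AMS measurement is run (Oct 9, 2007), pretreatment is complete (Sep 26, 2007); the later is Oct 9, 2007.
The report is sent to the excavator: Oct 9, 2007 + 16 days = Oct 25, 2007.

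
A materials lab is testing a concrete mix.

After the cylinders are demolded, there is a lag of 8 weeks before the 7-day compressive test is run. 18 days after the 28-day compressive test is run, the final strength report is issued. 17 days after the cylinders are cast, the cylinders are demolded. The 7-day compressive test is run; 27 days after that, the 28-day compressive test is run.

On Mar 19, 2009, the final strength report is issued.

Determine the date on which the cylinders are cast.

The final strength report is issued: Mar 19, 2009.
The 28-day compressive test is run: Mar 19, 2009 − 18 days = Mar 1, 2009.
The 7-day compressive test is run: Mar 1, 2009 − 27 days = Feb 2, 2009.
The cylinders are demolded: Feb 2, 2009 − 8 weeks = Dec 8, 2008.
The cylinders are cast: Dec 8, 2008 − 17 days = Nov 21, 2008.

Nov 21, 2008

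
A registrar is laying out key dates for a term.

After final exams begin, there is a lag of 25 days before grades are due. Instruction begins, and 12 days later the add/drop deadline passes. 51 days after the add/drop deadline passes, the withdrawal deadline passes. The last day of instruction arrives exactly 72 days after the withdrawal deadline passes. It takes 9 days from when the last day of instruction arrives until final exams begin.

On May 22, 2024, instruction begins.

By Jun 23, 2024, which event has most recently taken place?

Instruction begins: May 22, 2024.
The add/drop deadline passes: May 22, 2024 + 12 days = Jun 3, 2024.
The withdrawal deadline passes: Jun 3, 2024 + 51 days = Jul 24, 2024.
The last day of instruction arrives: Jul 24, 2024 + 72 days = Oct 4, 2024.
Final exams begin: Oct 4, 2024 + 9 days = Oct 13, 2024.
Grades are due: Oct 13, 2024 + 25 days = Nov 7, 2024.
Jun 23, 2024 falls between when the add/drop deadline passes (Jun 3, 2024) and when the withdrawal deadline passes (Jul 24, 2024).

The add/drop deadline passes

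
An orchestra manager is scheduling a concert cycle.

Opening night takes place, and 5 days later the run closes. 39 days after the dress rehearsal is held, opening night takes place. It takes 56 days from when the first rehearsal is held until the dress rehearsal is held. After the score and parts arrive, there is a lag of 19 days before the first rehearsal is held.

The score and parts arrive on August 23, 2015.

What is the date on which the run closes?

The score and parts arrive: Aug 23, 2015.
The first rehearsal is held: Aug 23, 2015 + 19 days = Sep 11, 2015.
The dress rehearsal is held: Sep 11, 2015 + 56 days = Nov 6, 2015.
Opening night takes place: Nov 6, 2015 + 39 days = Dec 15, 2015.
The run closes: Dec 15, 2015 + 5 days = Dec 20, 2015.

December 20, 2015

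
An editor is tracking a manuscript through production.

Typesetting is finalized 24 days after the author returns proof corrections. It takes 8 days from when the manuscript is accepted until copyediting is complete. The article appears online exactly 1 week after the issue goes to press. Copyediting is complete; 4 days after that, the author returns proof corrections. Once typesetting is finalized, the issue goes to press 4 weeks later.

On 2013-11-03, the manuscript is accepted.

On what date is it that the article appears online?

The manuscript is accepted: Nov 3, 2013.
Copyediting is complete: Nov 3, 2013 + 8 days = Nov 11, 2013.
The author returns proof corrections: Nov 11, 2013 + 4 days = Nov 15, 2013.
Typesetting is finalized: Nov 15, 2013 + 24 days = Dec 9, 2013.
The issue goes to press: Dec 9, 2013 + 4 weeks = Jan 6, 2014.
The article appears online: Jan 6, 2014 + 1 week = Jan 13, 2014.

2014-01-13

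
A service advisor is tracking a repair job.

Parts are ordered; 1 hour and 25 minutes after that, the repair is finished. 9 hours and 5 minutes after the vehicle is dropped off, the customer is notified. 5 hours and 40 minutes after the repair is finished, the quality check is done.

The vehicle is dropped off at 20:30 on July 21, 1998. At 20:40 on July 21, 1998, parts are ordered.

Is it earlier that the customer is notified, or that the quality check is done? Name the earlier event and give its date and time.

The quality check is done — 03:45 on July 22, 1998

The vehicle is dropped off: 20:30 Jul 21, 1998.
The customer is notified: 20:30 Jul 21, 1998 + 9h05m = 05:35 Jul 22, 1998.
Parts are ordered: 20:40 Jul 21, 1998.
The repair is finished: 20:40 Jul 21, 1998 + 1h25m = 22:05 Jul 21, 1998.
The quality check is done: 22:05 Jul 21, 1998 + 5h40m = 03:45 Jul 22, 1998.
Comparing: the customer is notified at 05:35 Jul 22, 1998 vs the quality check is done at 03:45 Jul 22, 1998. Earlier: the quality check is done.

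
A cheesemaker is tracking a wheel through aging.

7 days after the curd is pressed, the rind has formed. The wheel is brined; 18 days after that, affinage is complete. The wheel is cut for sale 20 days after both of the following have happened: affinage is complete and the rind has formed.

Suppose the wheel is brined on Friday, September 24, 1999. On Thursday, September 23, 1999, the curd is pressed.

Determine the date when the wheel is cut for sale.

The wheel is brined: Sep 24, 1999.
Affinage is complete: Sep 24, 1999 + 18 days = Oct 12, 1999.
The curd is pressed: Sep 23, 1999.
The rind has formed: Sep 23, 1999 + 7 days = Sep 30, 1999.
Both prerequisites met — affinage is complete (Oct 12, 1999), the rind has formed (Sep 30, 1999); the later is Oct 12, 1999.
The wheel is cut for sale: Oct 12, 1999 + 20 days = Nov 1, 1999.

Monday, November 1, 1999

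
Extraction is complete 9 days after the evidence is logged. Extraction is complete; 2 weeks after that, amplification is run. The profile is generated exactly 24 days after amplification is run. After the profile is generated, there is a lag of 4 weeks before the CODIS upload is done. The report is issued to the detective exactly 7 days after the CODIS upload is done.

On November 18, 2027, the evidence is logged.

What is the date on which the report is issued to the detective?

February 8, 2028

The evidence is logged: Nov 18, 2027.
Extraction is complete: Nov 18, 2027 + 9 days = Nov 27, 2027.
Amplification is run: Nov 27, 2027 + 2 weeks = Dec 11, 2027.
The profile is generated: Dec 11, 2027 + 24 days = Jan 4, 2028.
The CODIS upload is done: Jan 4, 2028 + 4 weeks = Feb 1, 2028.
The report is issued to the detective: Feb 1, 2028 + 7 days = Feb 8, 2028.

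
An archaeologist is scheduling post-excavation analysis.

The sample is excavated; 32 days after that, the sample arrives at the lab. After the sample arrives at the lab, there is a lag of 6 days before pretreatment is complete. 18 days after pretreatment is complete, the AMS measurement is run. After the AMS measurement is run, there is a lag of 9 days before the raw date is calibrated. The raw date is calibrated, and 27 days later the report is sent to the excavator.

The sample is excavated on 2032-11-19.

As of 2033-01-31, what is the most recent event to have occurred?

The raw date is calibrated

The sample is excavated: Nov 19, 2032.
The sample arrives at the lab: Nov 19, 2032 + 32 days = Dec 21, 2032.
Pretreatment is complete: Dec 21, 2032 + 6 days = Dec 27, 2032.
The AMS measurement is run: Dec 27, 2032 + 18 days = Jan 14, 2033.
The raw date is calibrated: Jan 14, 2033 + 9 days = Jan 23, 2033.
The report is sent to the excavator: Jan 23, 2033 + 27 days = Feb 19, 2033.
Jan 31, 2033 falls between when the raw date is calibrated (Jan 23, 2033) and when the report is sent to the excavator (Feb 19, 2033).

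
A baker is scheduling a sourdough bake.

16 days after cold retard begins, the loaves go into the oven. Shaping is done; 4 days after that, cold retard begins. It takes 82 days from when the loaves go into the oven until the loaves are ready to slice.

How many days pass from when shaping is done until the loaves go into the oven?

Causal path: shaping is done → cold retard begins → the loaves go into the oven.
Total delay along the path: 4 + 16 = 20 days.

20 days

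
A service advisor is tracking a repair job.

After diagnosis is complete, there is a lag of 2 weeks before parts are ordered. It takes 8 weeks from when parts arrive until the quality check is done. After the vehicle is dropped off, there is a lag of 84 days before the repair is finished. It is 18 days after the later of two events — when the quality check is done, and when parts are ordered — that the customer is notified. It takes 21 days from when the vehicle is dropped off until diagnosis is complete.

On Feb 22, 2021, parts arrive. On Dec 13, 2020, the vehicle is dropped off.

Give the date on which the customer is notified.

May 7, 2021

Parts arrive: Feb 22, 2021.
The quality check is done: Feb 22, 2021 + 8 weeks = Apr 19, 2021.
The vehicle is dropped off: Dec 13, 2020.
Diagnosis is complete: Dec 13, 2020 + 21 days = Jan 3, 2021.
Parts are ordered: Jan 3, 2021 + 2 weeks = Jan 17, 2021.
Both prerequisites met — the quality check is done (Apr 19, 2021), parts are ordered (Jan 17, 2021); the later is Apr 19, 2021.
The customer is notified: Apr 19, 2021 + 18 days = May 7, 2021.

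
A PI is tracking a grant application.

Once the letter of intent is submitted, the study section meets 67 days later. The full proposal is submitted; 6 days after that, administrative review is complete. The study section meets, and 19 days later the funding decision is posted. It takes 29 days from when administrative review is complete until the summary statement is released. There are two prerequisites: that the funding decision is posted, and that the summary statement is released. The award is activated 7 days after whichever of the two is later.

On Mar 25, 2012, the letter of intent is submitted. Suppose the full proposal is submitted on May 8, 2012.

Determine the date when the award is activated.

The letter of intent is submitted: Mar 25, 2012.
The study section meets: Mar 25, 2012 + 67 days = May 31, 2012.
The funding decision is posted: May 31, 2012 + 19 days = Jun 19, 2012.
The full proposal is submitted: May 8, 2012.
Administrative review is complete: May 8, 2012 + 6 days = May 14, 2012.
The summary statement is released: May 14, 2012 + 29 days = Jun 12, 2012.
Both prerequisites met — the funding decision is posted (Jun 19, 2012), the summary statement is released (Jun 12, 2012); the later is Jun 19, 2012.
The award is activated: Jun 19, 2012 + 7 days = Jun 26, 2012.

Jun 26, 2012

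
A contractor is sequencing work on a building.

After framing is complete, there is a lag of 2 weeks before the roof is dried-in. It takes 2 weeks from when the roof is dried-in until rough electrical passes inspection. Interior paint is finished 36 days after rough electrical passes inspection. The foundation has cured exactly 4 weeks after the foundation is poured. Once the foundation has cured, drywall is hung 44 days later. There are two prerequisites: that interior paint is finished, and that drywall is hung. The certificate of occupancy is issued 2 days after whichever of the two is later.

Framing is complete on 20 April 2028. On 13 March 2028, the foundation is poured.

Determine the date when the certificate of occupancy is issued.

25 June 2028

Framing is complete: Apr 20, 2028.
The roof is dried-in: Apr 20, 2028 + 2 weeks = May 4, 2028.
Rough electrical passes inspection: May 4, 2028 + 2 weeks = May 18, 2028.
Interior paint is finished: May 18, 2028 + 36 days = Jun 23, 2028.
The foundation is poured: Mar 13, 2028.
The foundation has cured: Mar 13, 2028 + 4 weeks = Apr 10, 2028.
Drywall is hung: Apr 10, 2028 + 44 days = May 24, 2028.
Both prerequisites met — interior paint is finished (Jun 23, 2028), drywall is hung (May 24, 2028); the later is Jun 23, 2028.
The certificate of occupancy is issued: Jun 23, 2028 + 2 days = Jun 25, 2028.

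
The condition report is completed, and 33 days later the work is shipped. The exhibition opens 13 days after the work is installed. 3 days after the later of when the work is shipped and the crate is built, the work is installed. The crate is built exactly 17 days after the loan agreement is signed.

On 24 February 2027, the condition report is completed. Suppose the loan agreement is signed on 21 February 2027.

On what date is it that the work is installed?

1 April 2027

The condition report is completed: Feb 24, 2027.
The work is shipped: Feb 24, 2027 + 33 days = Mar 29, 2027.
The loan agreement is signed: Feb 21, 2027.
The crate is built: Feb 21, 2027 + 17 days = Mar 10, 2027.
Both prerequisites met — the work is shipped (Mar 29, 2027), the crate is built (Mar 10, 2027); the later is Mar 29, 2027.
The work is installed: Mar 29, 2027 + 3 days = Apr 1, 2027.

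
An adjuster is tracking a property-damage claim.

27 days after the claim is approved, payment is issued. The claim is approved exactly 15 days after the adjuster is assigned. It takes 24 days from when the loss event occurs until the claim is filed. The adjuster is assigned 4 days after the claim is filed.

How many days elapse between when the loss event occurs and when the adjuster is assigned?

Causal path: the loss event occurs → the claim is filed → the adjuster is assigned.
Total delay along the path: 24 + 4 = 28 days.

28 days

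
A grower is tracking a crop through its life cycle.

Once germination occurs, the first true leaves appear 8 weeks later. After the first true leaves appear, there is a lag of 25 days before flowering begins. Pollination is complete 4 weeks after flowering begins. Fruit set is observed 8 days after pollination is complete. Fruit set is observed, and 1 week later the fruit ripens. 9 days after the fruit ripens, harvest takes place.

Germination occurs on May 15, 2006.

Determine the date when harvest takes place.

Germination occurs: May 15, 2006.
The first true leaves appear: May 15, 2006 + 8 weeks = Jul 10, 2006.
Flowering begins: Jul 10, 2006 + 25 days = Aug 4, 2006.
Pollination is complete: Aug 4, 2006 + 4 weeks = Sep 1, 2006.
Fruit set is observed: Sep 1, 2006 + 8 days = Sep 9, 2006.
The fruit ripens: Sep 9, 2006 + 1 week = Sep 16, 2006.
Harvest takes place: Sep 16, 2006 + 9 days = Sep 25, 2006.

September 25, 2006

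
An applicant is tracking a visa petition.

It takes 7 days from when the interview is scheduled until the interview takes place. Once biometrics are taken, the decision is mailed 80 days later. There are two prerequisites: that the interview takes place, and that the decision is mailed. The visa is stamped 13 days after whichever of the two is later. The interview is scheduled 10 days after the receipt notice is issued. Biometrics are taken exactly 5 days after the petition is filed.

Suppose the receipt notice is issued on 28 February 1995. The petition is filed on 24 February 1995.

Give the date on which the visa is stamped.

The receipt notice is issued: Feb 28, 1995.
The interview is scheduled: Feb 28, 1995 + 10 days = Mar 10, 1995.
The interview takes place: Mar 10, 1995 + 7 days = Mar 17, 1995.
The petition is filed: Feb 24, 1995.
Biometrics are taken: Feb 24, 1995 + 5 days = Mar 1, 1995.
The decision is mailed: Mar 1, 1995 + 80 days = May 20, 1995.
Both prerequisites met — the interview takes place (Mar 17, 1995), the decision is mailed (May 20, 1995); the later is May 20, 1995.
The visa is stamped: May 20, 1995 + 13 days = Jun 2, 1995.

2 June 1995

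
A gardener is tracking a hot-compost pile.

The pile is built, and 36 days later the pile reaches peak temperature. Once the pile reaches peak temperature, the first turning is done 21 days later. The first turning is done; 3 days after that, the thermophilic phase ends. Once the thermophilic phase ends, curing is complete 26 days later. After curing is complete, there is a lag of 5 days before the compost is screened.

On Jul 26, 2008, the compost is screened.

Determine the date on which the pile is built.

The compost is screened: Jul 26, 2008.
Curing is complete: Jul 26, 2008 − 5 days = Jul 21, 2008.
The thermophilic phase ends: Jul 21, 2008 − 26 days = Jun 25, 2008.
The first turning is done: Jun 25, 2008 − 3 days = Jun 22, 2008.
The pile reaches peak temperature: Jun 22, 2008 − 21 days = Jun 1, 2008.
The pile is built: Jun 1, 2008 − 36 days = Apr 26, 2008.

Apr 26, 2008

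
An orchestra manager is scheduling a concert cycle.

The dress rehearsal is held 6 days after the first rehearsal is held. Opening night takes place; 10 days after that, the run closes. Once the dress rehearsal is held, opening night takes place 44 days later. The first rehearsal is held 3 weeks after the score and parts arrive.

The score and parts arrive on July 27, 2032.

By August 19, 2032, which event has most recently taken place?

The score and parts arrive: Jul 27, 2032.
The first rehearsal is held: Jul 27, 2032 + 3 weeks = Aug 17, 2032.
The dress rehearsal is held: Aug 17, 2032 + 6 days = Aug 23, 2032.
Opening night takes place: Aug 23, 2032 + 44 days = Oct 6, 2032.
The run closes: Oct 6, 2032 + 10 days = Oct 16, 2032.
Aug 19, 2032 falls between when the first rehearsal is held (Aug 17, 2032) and when the dress rehearsal is held (Aug 23, 2032).

The first rehearsal is held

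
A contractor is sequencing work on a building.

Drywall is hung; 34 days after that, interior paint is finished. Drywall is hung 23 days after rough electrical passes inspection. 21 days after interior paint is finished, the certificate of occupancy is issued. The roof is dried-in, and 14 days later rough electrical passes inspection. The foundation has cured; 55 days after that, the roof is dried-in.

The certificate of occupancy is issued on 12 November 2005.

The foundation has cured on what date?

18 June 2005

The certificate of occupancy is issued: Nov 12, 2005.
Interior paint is finished: Nov 12, 2005 − 21 days = Oct 22, 2005.
Drywall is hung: Oct 22, 2005 − 34 days = Sep 18, 2005.
Rough electrical passes inspection: Sep 18, 2005 − 23 days = Aug 26, 2005.
The roof is dried-in: Aug 26, 2005 − 14 days = Aug 12, 2005.
The foundation has cured: Aug 12, 2005 − 55 days = Jun 18, 2005.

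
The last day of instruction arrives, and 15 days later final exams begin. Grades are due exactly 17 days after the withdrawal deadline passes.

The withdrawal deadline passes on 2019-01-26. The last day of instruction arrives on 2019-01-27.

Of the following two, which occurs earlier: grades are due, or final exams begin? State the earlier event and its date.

Final exams begin — 2019-02-11

The withdrawal deadline passes: Jan 26, 2019.
Grades are due: Jan 26, 2019 + 17 days = Feb 12, 2019.
The last day of instruction arrives: Jan 27, 2019.
Final exams begin: Jan 27, 2019 + 15 days = Feb 11, 2019.
Comparing: grades are due on Feb 12, 2019 vs final exams begin on Feb 11, 2019. Earlier: final exams begin.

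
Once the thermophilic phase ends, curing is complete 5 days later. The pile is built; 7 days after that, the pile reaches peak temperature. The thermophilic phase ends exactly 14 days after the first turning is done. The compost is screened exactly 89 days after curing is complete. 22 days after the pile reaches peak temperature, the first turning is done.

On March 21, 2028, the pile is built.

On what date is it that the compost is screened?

August 5, 2028

The pile is built: Mar 21, 2028.
The pile reaches peak temperature: Mar 21, 2028 + 7 days = Mar 28, 2028.
The first turning is done: Mar 28, 2028 + 22 days = Apr 19, 2028.
The thermophilic phase ends: Apr 19, 2028 + 14 days = May 3, 2028.
Curing is complete: May 3, 2028 + 5 days = May 8, 2028.
The compost is screened: May 8, 2028 + 89 days = Aug 5, 2028.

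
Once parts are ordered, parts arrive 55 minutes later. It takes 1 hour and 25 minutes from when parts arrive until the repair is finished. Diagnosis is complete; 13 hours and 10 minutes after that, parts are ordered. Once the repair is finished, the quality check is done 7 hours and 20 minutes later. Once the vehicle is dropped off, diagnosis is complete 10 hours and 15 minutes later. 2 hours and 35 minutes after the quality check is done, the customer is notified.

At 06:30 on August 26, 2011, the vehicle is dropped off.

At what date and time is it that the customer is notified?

The vehicle is dropped off: 06:30 Aug 26, 2011.
Diagnosis is complete: 06:30 Aug 26, 2011 + 10h15m = 16:45 Aug 26, 2011.
Parts are ordered: 16:45 Aug 26, 2011 + 13h10m = 05:55 Aug 27, 2011.
Parts arrive: 05:55 Aug 27, 2011 + 55m = 06:50 Aug 27, 2011.
The repair is finished: 06:50 Aug 27, 2011 + 1h25m = 08:15 Aug 27, 2011.
The quality check is done: 08:15 Aug 27, 2011 + 7h20m = 15:35 Aug 27, 2011.
The customer is notified: 15:35 Aug 27, 2011 + 2h35m = 18:10 Aug 27, 2011.

18:10 on August 27, 2011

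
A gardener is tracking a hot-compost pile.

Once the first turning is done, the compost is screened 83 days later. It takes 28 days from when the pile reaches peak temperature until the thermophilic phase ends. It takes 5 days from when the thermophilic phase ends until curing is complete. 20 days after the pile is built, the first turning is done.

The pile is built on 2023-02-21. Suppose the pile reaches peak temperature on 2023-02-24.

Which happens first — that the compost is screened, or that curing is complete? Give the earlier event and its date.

Curing is complete — 2023-03-29

The pile is built: Feb 21, 2023.
The first turning is done: Feb 21, 2023 + 20 days = Mar 13, 2023.
The compost is screened: Mar 13, 2023 + 83 days = Jun 4, 2023.
The pile reaches peak temperature: Feb 24, 2023.
The thermophilic phase ends: Feb 24, 2023 + 28 days = Mar 24, 2023.
Curing is complete: Mar 24, 2023 + 5 days = Mar 29, 2023.
Comparing: the compost is screened on Jun 4, 2023 vs curing is complete on Mar 29, 2023. Earlier: curing is complete.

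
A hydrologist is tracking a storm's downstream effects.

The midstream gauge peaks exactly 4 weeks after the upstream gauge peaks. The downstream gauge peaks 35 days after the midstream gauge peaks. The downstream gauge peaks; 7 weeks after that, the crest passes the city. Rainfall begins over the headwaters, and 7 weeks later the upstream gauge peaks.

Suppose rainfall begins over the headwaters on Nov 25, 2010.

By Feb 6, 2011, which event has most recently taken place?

Rainfall begins over the headwaters: Nov 25, 2010.
The upstream gauge peaks: Nov 25, 2010 + 7 weeks = Jan 13, 2011.
The midstream gauge peaks: Jan 13, 2011 + 4 weeks = Feb 10, 2011.
The downstream gauge peaks: Feb 10, 2011 + 35 days = Mar 17, 2011.
The crest passes the city: Mar 17, 2011 + 7 weeks = May 5, 2011.
Feb 6, 2011 falls between when the upstream gauge peaks (Jan 13, 2011) and when the midstream gauge peaks (Feb 10, 2011).

The upstream gauge peaks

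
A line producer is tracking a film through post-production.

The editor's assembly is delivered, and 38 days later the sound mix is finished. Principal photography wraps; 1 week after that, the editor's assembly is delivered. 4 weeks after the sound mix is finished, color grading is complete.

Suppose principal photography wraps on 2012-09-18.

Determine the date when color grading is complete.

2012-11-30

Principal photography wraps: Sep 18, 2012.
The editor's assembly is delivered: Sep 18, 2012 + 1 week = Sep 25, 2012.
The sound mix is finished: Sep 25, 2012 + 38 days = Nov 2, 2012.
Color grading is complete: Nov 2, 2012 + 4 weeks = Nov 30, 2012.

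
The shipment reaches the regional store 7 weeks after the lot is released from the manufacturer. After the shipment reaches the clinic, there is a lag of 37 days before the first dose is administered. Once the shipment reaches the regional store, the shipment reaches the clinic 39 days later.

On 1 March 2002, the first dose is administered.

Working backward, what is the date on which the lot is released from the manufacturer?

The first dose is administered: Mar 1, 2002.
The shipment reaches the clinic: Mar 1, 2002 − 37 days = Jan 23, 2002.
The shipment reaches the regional store: Jan 23, 2002 − 39 days = Dec 15, 2001.
The lot is released from the manufacturer: Dec 15, 2001 − 7 weeks = Oct 27, 2001.

27 October 2001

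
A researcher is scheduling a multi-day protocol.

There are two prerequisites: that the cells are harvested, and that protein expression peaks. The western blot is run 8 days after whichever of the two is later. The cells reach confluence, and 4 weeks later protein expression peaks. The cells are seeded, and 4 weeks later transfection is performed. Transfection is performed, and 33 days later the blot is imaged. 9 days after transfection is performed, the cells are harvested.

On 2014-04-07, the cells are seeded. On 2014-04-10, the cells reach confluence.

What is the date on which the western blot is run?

2014-05-22

The cells are seeded: Apr 7, 2014.
Transfection is performed: Apr 7, 2014 + 4 weeks = May 5, 2014.
The cells are harvested: May 5, 2014 + 9 days = May 14, 2014.
The cells reach confluence: Apr 10, 2014.
Protein expression peaks: Apr 10, 2014 + 4 weeks = May 8, 2014.
Both prerequisites met — the cells are harvested (May 14, 2014), protein expression peaks (May 8, 2014); the later is May 14, 2014.
The western blot is run: May 14, 2014 + 8 days = May 22, 2014.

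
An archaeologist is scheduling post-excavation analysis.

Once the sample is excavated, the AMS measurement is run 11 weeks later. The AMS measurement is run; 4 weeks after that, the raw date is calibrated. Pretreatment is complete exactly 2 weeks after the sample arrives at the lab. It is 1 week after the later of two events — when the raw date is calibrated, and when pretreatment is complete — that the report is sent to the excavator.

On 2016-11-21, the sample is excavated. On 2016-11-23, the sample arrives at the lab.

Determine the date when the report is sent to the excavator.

2017-03-13

The sample is excavated: Nov 21, 2016.
The AMS measurement is run: Nov 21, 2016 + 11 weeks = Feb 6, 2017.
The raw date is calibrated: Feb 6, 2017 + 4 weeks = Mar 6, 2017.
The sample arrives at the lab: Nov 23, 2016.
Pretreatment is complete: Nov 23, 2016 + 2 weeks = Dec 7, 2016.
Both prerequisites met — the raw date is calibrated (Mar 6, 2017), pretreatment is complete (Dec 7, 2016); the later is Mar 6, 2017.
The report is sent to the excavator: Mar 6, 2017 + 1 week = Mar 13, 2017.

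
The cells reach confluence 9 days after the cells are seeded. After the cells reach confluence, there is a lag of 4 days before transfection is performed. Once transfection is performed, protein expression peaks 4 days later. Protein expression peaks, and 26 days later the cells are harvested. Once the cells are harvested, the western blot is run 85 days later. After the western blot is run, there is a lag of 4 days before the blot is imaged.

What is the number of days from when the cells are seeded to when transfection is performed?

Causal path: the cells are seeded → the cells reach confluence → transfection is performed.
Total delay along the path: 9 + 4 = 13 days.

13 days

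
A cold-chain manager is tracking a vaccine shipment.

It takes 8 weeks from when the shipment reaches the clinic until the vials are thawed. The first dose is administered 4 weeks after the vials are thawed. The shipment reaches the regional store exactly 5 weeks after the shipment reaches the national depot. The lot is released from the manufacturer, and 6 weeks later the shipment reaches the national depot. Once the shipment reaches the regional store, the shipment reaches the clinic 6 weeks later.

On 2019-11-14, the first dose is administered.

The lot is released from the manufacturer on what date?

2019-04-25

The first dose is administered: Nov 14, 2019.
The vials are thawed: Nov 14, 2019 − 4 weeks = Oct 17, 2019.
The shipment reaches the clinic: Oct 17, 2019 − 8 weeks = Aug 22, 2019.
The shipment reaches the regional store: Aug 22, 2019 − 6 weeks = Jul 11, 2019.
The shipment reaches the national depot: Jul 11, 2019 − 5 weeks = Jun 6, 2019.
The lot is released from the manufacturer: Jun 6, 2019 − 6 weeks = Apr 25, 2019.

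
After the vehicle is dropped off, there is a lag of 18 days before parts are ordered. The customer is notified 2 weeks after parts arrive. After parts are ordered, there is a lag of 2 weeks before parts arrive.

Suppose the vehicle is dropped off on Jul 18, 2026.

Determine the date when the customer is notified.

Sep 2, 2026

The vehicle is dropped off: Jul 18, 2026.
Parts are ordered: Jul 18, 2026 + 18 days = Aug 5, 2026.
Parts arrive: Aug 5, 2026 + 2 weeks = Aug 19, 2026.
The customer is notified: Aug 19, 2026 + 2 weeks = Sep 2, 2026.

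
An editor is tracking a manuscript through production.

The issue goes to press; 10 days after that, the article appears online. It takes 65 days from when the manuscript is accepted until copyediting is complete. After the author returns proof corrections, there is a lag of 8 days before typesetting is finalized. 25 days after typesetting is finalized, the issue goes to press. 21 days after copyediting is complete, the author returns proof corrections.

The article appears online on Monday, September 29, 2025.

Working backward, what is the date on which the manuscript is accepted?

The article appears online: Sep 29, 2025.
The issue goes to press: Sep 29, 2025 − 10 days = Sep 19, 2025.
Typesetting is finalized: Sep 19, 2025 − 25 days = Aug 25, 2025.
The author returns proof corrections: Aug 25, 2025 − 8 days = Aug 17, 2025.
Copyediting is complete: Aug 17, 2025 − 21 days = Jul 27, 2025.
The manuscript is accepted: Jul 27, 2025 − 65 days = May 23, 2025.

Friday, May 23, 2025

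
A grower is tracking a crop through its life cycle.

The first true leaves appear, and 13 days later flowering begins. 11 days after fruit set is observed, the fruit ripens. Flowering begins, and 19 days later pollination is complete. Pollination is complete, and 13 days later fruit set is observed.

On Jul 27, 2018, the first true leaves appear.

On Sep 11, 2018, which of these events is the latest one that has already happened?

Fruit set is observed

The first true leaves appear: Jul 27, 2018.
Flowering begins: Jul 27, 2018 + 13 days = Aug 9, 2018.
Pollination is complete: Aug 9, 2018 + 19 days = Aug 28, 2018.
Fruit set is observed: Aug 28, 2018 + 13 days = Sep 10, 2018.
The fruit ripens: Sep 10, 2018 + 11 days = Sep 21, 2018.
Sep 11, 2018 falls between when fruit set is observed (Sep 10, 2018) and when the fruit ripens (Sep 21, 2018).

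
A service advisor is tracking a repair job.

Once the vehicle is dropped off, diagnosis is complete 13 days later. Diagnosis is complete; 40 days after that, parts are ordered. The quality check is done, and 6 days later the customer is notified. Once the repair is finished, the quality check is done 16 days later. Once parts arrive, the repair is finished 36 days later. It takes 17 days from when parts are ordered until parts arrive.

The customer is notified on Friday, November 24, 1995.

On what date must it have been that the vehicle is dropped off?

Wednesday, July 19, 1995

The customer is notified: Nov 24, 1995.
The quality check is done: Nov 24, 1995 − 6 days = Nov 18, 1995.
The repair is finished: Nov 18, 1995 − 16 days = Nov 2, 1995.
Parts arrive: Nov 2, 1995 − 36 days = Sep 27, 1995.
Parts are ordered: Sep 27, 1995 − 17 days = Sep 10, 1995.
Diagnosis is complete: Sep 10, 1995 − 40 days = Aug 1, 1995.
The vehicle is dropped off: Aug 1, 1995 − 13 days = Jul 19, 1995.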